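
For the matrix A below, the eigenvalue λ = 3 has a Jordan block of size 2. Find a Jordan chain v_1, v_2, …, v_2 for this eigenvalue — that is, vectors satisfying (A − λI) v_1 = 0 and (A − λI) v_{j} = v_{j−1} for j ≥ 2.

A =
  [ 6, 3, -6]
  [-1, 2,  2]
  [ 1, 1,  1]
A Jordan chain for λ = 3 of length 2:
v_1 = (3, -1, 1)ᵀ
v_2 = (1, 0, 0)ᵀ

Let N = A − (3)·I. We want v_2 with N^2 v_2 = 0 but N^1 v_2 ≠ 0; then v_{j-1} := N · v_j for j = 2, …, 2.

Pick v_2 = (1, 0, 0)ᵀ.
Then v_1 = N · v_2 = (3, -1, 1)ᵀ.

Sanity check: (A − (3)·I) v_1 = (0, 0, 0)ᵀ = 0. ✓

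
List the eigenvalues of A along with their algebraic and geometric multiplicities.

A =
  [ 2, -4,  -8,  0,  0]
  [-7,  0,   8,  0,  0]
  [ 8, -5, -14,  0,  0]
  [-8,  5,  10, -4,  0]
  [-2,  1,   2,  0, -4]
λ = -4: alg = 5, geom = 3

Step 1 — factor the characteristic polynomial to read off the algebraic multiplicities:
  χ_A(x) = (x + 4)^5

Step 2 — compute geometric multiplicities via the rank-nullity identity g(λ) = n − rank(A − λI):
  rank(A − (-4)·I) = 2, so dim ker(A − (-4)·I) = n − 2 = 3

Summary:
  λ = -4: algebraic multiplicity = 5, geometric multiplicity = 3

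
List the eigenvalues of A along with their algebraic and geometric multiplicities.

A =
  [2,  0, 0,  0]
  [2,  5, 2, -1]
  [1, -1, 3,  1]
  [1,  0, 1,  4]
λ = 2: alg = 1, geom = 1; λ = 4: alg = 3, geom = 1

Step 1 — factor the characteristic polynomial to read off the algebraic multiplicities:
  χ_A(x) = (x - 4)^3*(x - 2)

Step 2 — compute geometric multiplicities via the rank-nullity identity g(λ) = n − rank(A − λI):
  rank(A − (2)·I) = 3, so dim ker(A − (2)·I) = n − 3 = 1
  rank(A − (4)·I) = 3, so dim ker(A − (4)·I) = n − 3 = 1

Summary:
  λ = 2: algebraic multiplicity = 1, geometric multiplicity = 1
  λ = 4: algebraic multiplicity = 3, geometric multiplicity = 1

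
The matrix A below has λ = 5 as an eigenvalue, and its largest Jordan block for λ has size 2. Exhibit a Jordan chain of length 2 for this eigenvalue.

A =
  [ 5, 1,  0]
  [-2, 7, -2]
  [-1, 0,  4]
A Jordan chain for λ = 5 of length 2:
v_1 = (1, 0, -1)ᵀ
v_2 = (1, 1, 0)ᵀ

Let N = A − (5)·I. We want v_2 with N^2 v_2 = 0 but N^1 v_2 ≠ 0; then v_{j-1} := N · v_j for j = 2, …, 2.

Pick v_2 = (1, 1, 0)ᵀ.
Then v_1 = N · v_2 = (1, 0, -1)ᵀ.

Sanity check: (A − (5)·I) v_1 = (0, 0, 0)ᵀ = 0. ✓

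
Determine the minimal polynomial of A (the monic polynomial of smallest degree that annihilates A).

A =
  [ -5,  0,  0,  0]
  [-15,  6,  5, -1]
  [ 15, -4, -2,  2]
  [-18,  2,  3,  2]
x^4 - x^3 - 18*x^2 + 52*x - 40

The characteristic polynomial is χ_A(x) = (x - 2)^3*(x + 5), so the eigenvalues are known. The minimal polynomial is
  m_A(x) = Π_λ (x − λ)^{k_λ}
where k_λ is the size of the *largest* Jordan block for λ (equivalently, the smallest k with (A − λI)^k v = 0 for every generalised eigenvector v of λ).

  λ = -5: largest Jordan block has size 1, contributing (x + 5)
  λ = 2: largest Jordan block has size 3, contributing (x − 2)^3

So m_A(x) = (x - 2)^3*(x + 5) = x^4 - x^3 - 18*x^2 + 52*x - 40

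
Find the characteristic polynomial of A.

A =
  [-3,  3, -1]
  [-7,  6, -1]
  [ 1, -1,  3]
x^3 - 6*x^2 + 12*x - 8

Expanding det(x·I − A) (e.g. by cofactor expansion or by noting that A is similar to its Jordan form J, which has the same characteristic polynomial as A) gives
  χ_A(x) = x^3 - 6*x^2 + 12*x - 8
which factors as (x - 2)^3. The eigenvalues (with algebraic multiplicities) are λ = 2 with multiplicity 3.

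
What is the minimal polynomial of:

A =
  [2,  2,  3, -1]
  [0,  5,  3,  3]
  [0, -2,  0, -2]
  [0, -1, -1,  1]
x^3 - 6*x^2 + 12*x - 8

The characteristic polynomial is χ_A(x) = (x - 2)^4, so the eigenvalues are known. The minimal polynomial is
  m_A(x) = Π_λ (x − λ)^{k_λ}
where k_λ is the size of the *largest* Jordan block for λ (equivalently, the smallest k with (A − λI)^k v = 0 for every generalised eigenvector v of λ).

  λ = 2: largest Jordan block has size 3, contributing (x − 2)^3

So m_A(x) = (x - 2)^3 = x^3 - 6*x^2 + 12*x - 8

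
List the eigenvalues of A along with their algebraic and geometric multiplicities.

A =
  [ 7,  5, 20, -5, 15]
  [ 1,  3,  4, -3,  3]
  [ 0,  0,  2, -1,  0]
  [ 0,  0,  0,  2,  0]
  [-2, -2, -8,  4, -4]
λ = 2: alg = 5, geom = 3

Step 1 — factor the characteristic polynomial to read off the algebraic multiplicities:
  χ_A(x) = (x - 2)^5

Step 2 — compute geometric multiplicities via the rank-nullity identity g(λ) = n − rank(A − λI):
  rank(A − (2)·I) = 2, so dim ker(A − (2)·I) = n − 2 = 3

Summary:
  λ = 2: algebraic multiplicity = 5, geometric multiplicity = 3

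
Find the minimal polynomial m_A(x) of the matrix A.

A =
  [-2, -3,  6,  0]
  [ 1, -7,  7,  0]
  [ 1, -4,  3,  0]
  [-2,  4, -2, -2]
x^3 + 6*x^2 + 12*x + 8

The characteristic polynomial is χ_A(x) = (x + 2)^4, so the eigenvalues are known. The minimal polynomial is
  m_A(x) = Π_λ (x − λ)^{k_λ}
where k_λ is the size of the *largest* Jordan block for λ (equivalently, the smallest k with (A − λI)^k v = 0 for every generalised eigenvector v of λ).

  λ = -2: largest Jordan block has size 3, contributing (x + 2)^3

So m_A(x) = (x + 2)^3 = x^3 + 6*x^2 + 12*x + 8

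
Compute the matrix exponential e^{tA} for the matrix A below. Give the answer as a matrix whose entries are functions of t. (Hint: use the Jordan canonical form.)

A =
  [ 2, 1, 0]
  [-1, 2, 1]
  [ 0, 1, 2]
e^{tA} =
  [-t^2*exp(2*t)/2 + exp(2*t), t*exp(2*t), t^2*exp(2*t)/2]
  [-t*exp(2*t), exp(2*t), t*exp(2*t)]
  [-t^2*exp(2*t)/2, t*exp(2*t), t^2*exp(2*t)/2 + exp(2*t)]

Strategy: write A = P · J · P⁻¹ where J is a Jordan canonical form, so e^{tA} = P · e^{tJ} · P⁻¹, and e^{tJ} can be computed block-by-block.

A has Jordan form
J =
  [2, 1, 0]
  [0, 2, 1]
  [0, 0, 2]
(up to reordering of blocks).

Per-block formulas:
  For a 3×3 Jordan block J_3(2): exp(t · J_3(2)) = e^(2t)·(I + t·N + (t^2/2)·N^2), where N is the 3×3 nilpotent shift.

After assembling e^{tJ} and conjugating by P, we get:

e^{tA} =
  [-t^2*exp(2*t)/2 + exp(2*t), t*exp(2*t), t^2*exp(2*t)/2]
  [-t*exp(2*t), exp(2*t), t*exp(2*t)]
  [-t^2*exp(2*t)/2, t*exp(2*t), t^2*exp(2*t)/2 + exp(2*t)]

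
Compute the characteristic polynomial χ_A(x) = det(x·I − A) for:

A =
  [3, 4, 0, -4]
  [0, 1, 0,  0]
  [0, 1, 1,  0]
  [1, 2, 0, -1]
x^4 - 4*x^3 + 6*x^2 - 4*x + 1

Expanding det(x·I − A) (e.g. by cofactor expansion or by noting that A is similar to its Jordan form J, which has the same characteristic polynomial as A) gives
  χ_A(x) = x^4 - 4*x^3 + 6*x^2 - 4*x + 1
which factors as (x - 1)^4. The eigenvalues (with algebraic multiplicities) are λ = 1 with multiplicity 4.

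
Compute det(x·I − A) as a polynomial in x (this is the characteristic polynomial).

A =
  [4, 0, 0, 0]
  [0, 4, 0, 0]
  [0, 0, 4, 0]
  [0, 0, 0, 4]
x^4 - 16*x^3 + 96*x^2 - 256*x + 256

Expanding det(x·I − A) (e.g. by cofactor expansion or by noting that A is similar to its Jordan form J, which has the same characteristic polynomial as A) gives
  χ_A(x) = x^4 - 16*x^3 + 96*x^2 - 256*x + 256
which factors as (x - 4)^4. The eigenvalues (with algebraic multiplicities) are λ = 4 with multiplicity 4.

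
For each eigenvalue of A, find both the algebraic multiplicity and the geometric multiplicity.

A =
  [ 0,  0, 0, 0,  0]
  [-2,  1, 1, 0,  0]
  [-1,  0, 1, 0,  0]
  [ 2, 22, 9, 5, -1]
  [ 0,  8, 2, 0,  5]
λ = 0: alg = 1, geom = 1; λ = 1: alg = 2, geom = 1; λ = 5: alg = 2, geom = 1

Step 1 — factor the characteristic polynomial to read off the algebraic multiplicities:
  χ_A(x) = x*(x - 5)^2*(x - 1)^2

Step 2 — compute geometric multiplicities via the rank-nullity identity g(λ) = n − rank(A − λI):
  rank(A − (0)·I) = 4, so dim ker(A − (0)·I) = n − 4 = 1
  rank(A − (1)·I) = 4, so dim ker(A − (1)·I) = n − 4 = 1
  rank(A − (5)·I) = 4, so dim ker(A − (5)·I) = n − 4 = 1

Summary:
  λ = 0: algebraic multiplicity = 1, geometric multiplicity = 1
  λ = 1: algebraic multiplicity = 2, geometric multiplicity = 1
  λ = 5: algebraic multiplicity = 2, geometric multiplicity = 1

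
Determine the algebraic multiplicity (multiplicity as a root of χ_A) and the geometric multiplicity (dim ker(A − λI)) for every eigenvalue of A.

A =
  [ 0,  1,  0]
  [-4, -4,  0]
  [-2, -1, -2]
λ = -2: alg = 3, geom = 2

Step 1 — factor the characteristic polynomial to read off the algebraic multiplicities:
  χ_A(x) = (x + 2)^3

Step 2 — compute geometric multiplicities via the rank-nullity identity g(λ) = n − rank(A − λI):
  rank(A − (-2)·I) = 1, so dim ker(A − (-2)·I) = n − 1 = 2

Summary:
  λ = -2: algebraic multiplicity = 3, geometric multiplicity = 2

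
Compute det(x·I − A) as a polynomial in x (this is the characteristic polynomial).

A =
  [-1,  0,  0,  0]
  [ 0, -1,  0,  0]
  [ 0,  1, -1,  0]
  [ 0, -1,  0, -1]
x^4 + 4*x^3 + 6*x^2 + 4*x + 1

Expanding det(x·I − A) (e.g. by cofactor expansion or by noting that A is similar to its Jordan form J, which has the same characteristic polynomial as A) gives
  χ_A(x) = x^4 + 4*x^3 + 6*x^2 + 4*x + 1
which factors as (x + 1)^4. The eigenvalues (with algebraic multiplicities) are λ = -1 with multiplicity 4.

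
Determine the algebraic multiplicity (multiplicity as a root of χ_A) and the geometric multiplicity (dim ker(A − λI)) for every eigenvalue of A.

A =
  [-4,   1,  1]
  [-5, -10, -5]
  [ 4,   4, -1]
λ = -5: alg = 3, geom = 2

Step 1 — factor the characteristic polynomial to read off the algebraic multiplicities:
  χ_A(x) = (x + 5)^3

Step 2 — compute geometric multiplicities via the rank-nullity identity g(λ) = n − rank(A − λI):
  rank(A − (-5)·I) = 1, so dim ker(A − (-5)·I) = n − 1 = 2

Summary:
  λ = -5: algebraic multiplicity = 3, geometric multiplicity = 2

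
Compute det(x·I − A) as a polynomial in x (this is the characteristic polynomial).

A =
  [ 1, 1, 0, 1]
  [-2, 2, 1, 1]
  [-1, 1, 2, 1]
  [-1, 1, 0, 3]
x^4 - 8*x^3 + 24*x^2 - 32*x + 16

Expanding det(x·I − A) (e.g. by cofactor expansion or by noting that A is similar to its Jordan form J, which has the same characteristic polynomial as A) gives
  χ_A(x) = x^4 - 8*x^3 + 24*x^2 - 32*x + 16
which factors as (x - 2)^4. The eigenvalues (with algebraic multiplicities) are λ = 2 with multiplicity 4.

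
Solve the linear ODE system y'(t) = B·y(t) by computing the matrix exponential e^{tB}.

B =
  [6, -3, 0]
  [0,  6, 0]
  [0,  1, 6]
e^{tB} =
  [exp(6*t), -3*t*exp(6*t), 0]
  [0, exp(6*t), 0]
  [0, t*exp(6*t), exp(6*t)]

Strategy: write B = P · J · P⁻¹ where J is a Jordan canonical form, so e^{tB} = P · e^{tJ} · P⁻¹, and e^{tJ} can be computed block-by-block.

B has Jordan form
J =
  [6, 1, 0]
  [0, 6, 0]
  [0, 0, 6]
(up to reordering of blocks).

Per-block formulas:
  For a 2×2 Jordan block J_2(6): exp(t · J_2(6)) = e^(6t)·(I + t·N), where N is the 2×2 nilpotent shift.
  For a 1×1 block at λ = 6: exp(t · [6]) = [e^(6t)].

After assembling e^{tJ} and conjugating by P, we get:

e^{tB} =
  [exp(6*t), -3*t*exp(6*t), 0]
  [0, exp(6*t), 0]
  [0, t*exp(6*t), exp(6*t)]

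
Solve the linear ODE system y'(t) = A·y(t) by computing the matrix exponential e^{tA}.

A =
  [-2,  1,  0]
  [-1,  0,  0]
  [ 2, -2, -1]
e^{tA} =
  [-t*exp(-t) + exp(-t), t*exp(-t), 0]
  [-t*exp(-t), t*exp(-t) + exp(-t), 0]
  [2*t*exp(-t), -2*t*exp(-t), exp(-t)]

Strategy: write A = P · J · P⁻¹ where J is a Jordan canonical form, so e^{tA} = P · e^{tJ} · P⁻¹, and e^{tJ} can be computed block-by-block.

A has Jordan form
J =
  [-1,  1,  0]
  [ 0, -1,  0]
  [ 0,  0, -1]
(up to reordering of blocks).

Per-block formulas:
  For a 2×2 Jordan block J_2(-1): exp(t · J_2(-1)) = e^(-1t)·(I + t·N), where N is the 2×2 nilpotent shift.
  For a 1×1 block at λ = -1: exp(t · [-1]) = [e^(-1t)].

After assembling e^{tJ} and conjugating by P, we get:

e^{tA} =
  [-t*exp(-t) + exp(-t), t*exp(-t), 0]
  [-t*exp(-t), t*exp(-t) + exp(-t), 0]
  [2*t*exp(-t), -2*t*exp(-t), exp(-t)]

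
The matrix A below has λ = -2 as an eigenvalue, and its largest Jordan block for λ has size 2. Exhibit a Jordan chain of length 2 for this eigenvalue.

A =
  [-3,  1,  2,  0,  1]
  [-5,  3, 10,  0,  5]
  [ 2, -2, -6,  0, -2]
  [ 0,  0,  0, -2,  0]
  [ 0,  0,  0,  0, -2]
A Jordan chain for λ = -2 of length 2:
v_1 = (-1, -5, 2, 0, 0)ᵀ
v_2 = (1, 0, 0, 0, 0)ᵀ

Let N = A − (-2)·I. We want v_2 with N^2 v_2 = 0 but N^1 v_2 ≠ 0; then v_{j-1} := N · v_j for j = 2, …, 2.

Pick v_2 = (1, 0, 0, 0, 0)ᵀ.
Then v_1 = N · v_2 = (-1, -5, 2, 0, 0)ᵀ.

Sanity check: (A − (-2)·I) v_1 = (0, 0, 0, 0, 0)ᵀ = 0. ✓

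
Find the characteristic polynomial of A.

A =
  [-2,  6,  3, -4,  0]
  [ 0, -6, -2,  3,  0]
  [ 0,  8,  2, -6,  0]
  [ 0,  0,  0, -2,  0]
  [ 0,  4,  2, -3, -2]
x^5 + 10*x^4 + 40*x^3 + 80*x^2 + 80*x + 32

Expanding det(x·I − A) (e.g. by cofactor expansion or by noting that A is similar to its Jordan form J, which has the same characteristic polynomial as A) gives
  χ_A(x) = x^5 + 10*x^4 + 40*x^3 + 80*x^2 + 80*x + 32
which factors as (x + 2)^5. The eigenvalues (with algebraic multiplicities) are λ = -2 with multiplicity 5.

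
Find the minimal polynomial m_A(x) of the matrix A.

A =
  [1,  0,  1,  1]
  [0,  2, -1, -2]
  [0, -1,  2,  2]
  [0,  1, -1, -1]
x^2 - 2*x + 1

The characteristic polynomial is χ_A(x) = (x - 1)^4, so the eigenvalues are known. The minimal polynomial is
  m_A(x) = Π_λ (x − λ)^{k_λ}
where k_λ is the size of the *largest* Jordan block for λ (equivalently, the smallest k with (A − λI)^k v = 0 for every generalised eigenvector v of λ).

  λ = 1: largest Jordan block has size 2, contributing (x − 1)^2

So m_A(x) = (x - 1)^2 = x^2 - 2*x + 1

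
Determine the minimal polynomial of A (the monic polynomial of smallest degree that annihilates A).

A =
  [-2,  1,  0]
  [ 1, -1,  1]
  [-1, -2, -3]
x^3 + 6*x^2 + 12*x + 8

The characteristic polynomial is χ_A(x) = (x + 2)^3, so the eigenvalues are known. The minimal polynomial is
  m_A(x) = Π_λ (x − λ)^{k_λ}
where k_λ is the size of the *largest* Jordan block for λ (equivalently, the smallest k with (A − λI)^k v = 0 for every generalised eigenvector v of λ).

  λ = -2: largest Jordan block has size 3, contributing (x + 2)^3

So m_A(x) = (x + 2)^3 = x^3 + 6*x^2 + 12*x + 8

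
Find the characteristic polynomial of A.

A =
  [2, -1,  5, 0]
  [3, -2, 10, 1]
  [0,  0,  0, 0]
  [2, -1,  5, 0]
x^4

Expanding det(x·I − A) (e.g. by cofactor expansion or by noting that A is similar to its Jordan form J, which has the same characteristic polynomial as A) gives
  χ_A(x) = x^4
which factors as x^4. The eigenvalues (with algebraic multiplicities) are λ = 0 with multiplicity 4.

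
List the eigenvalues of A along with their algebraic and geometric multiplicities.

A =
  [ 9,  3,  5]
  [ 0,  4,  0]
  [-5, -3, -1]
λ = 4: alg = 3, geom = 2

Step 1 — factor the characteristic polynomial to read off the algebraic multiplicities:
  χ_A(x) = (x - 4)^3

Step 2 — compute geometric multiplicities via the rank-nullity identity g(λ) = n − rank(A − λI):
  rank(A − (4)·I) = 1, so dim ker(A − (4)·I) = n − 1 = 2

Summary:
  λ = 4: algebraic multiplicity = 3, geometric multiplicity = 2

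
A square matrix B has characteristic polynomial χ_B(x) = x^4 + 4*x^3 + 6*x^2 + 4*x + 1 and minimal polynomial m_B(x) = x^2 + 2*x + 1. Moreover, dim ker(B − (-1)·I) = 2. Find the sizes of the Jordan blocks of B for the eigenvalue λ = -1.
Block sizes for λ = -1: [2, 2]

Step 1 — from the characteristic polynomial, algebraic multiplicity of λ = -1 is 4. From dim ker(B − (-1)·I) = 2, there are exactly 2 Jordan blocks for λ = -1.
Step 2 — from the minimal polynomial, the factor (x + 1)^2 tells us the largest block for λ = -1 has size 2.
Step 3 — with total size 4, 2 blocks, and largest block 2, the block sizes (in nonincreasing order) are [2, 2].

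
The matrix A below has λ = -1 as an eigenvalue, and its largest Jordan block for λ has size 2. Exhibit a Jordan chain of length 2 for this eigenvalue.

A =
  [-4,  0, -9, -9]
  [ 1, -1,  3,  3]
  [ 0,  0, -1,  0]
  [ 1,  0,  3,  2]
A Jordan chain for λ = -1 of length 2:
v_1 = (-3, 1, 0, 1)ᵀ
v_2 = (1, 0, 0, 0)ᵀ

Let N = A − (-1)·I. We want v_2 with N^2 v_2 = 0 but N^1 v_2 ≠ 0; then v_{j-1} := N · v_j for j = 2, …, 2.

Pick v_2 = (1, 0, 0, 0)ᵀ.
Then v_1 = N · v_2 = (-3, 1, 0, 1)ᵀ.

Sanity check: (A − (-1)·I) v_1 = (0, 0, 0, 0)ᵀ = 0. ✓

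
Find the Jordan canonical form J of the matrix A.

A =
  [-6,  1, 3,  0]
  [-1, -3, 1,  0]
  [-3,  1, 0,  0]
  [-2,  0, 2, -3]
J_3(-3) ⊕ J_1(-3)

The characteristic polynomial is
  det(x·I − A) = x^4 + 12*x^3 + 54*x^2 + 108*x + 81 = (x + 3)^4

Eigenvalues and multiplicities (the geometric multiplicity of λ is n − rank(A − λI), which equals the number of Jordan blocks for λ):
  λ = -3: algebraic multiplicity = 4, geometric multiplicity = 2

Determining the block sizes for each eigenvalue:
  λ = -3: with am = 4 and gm = 2, the partition is not yet determined (e.g. several partitions of 4 into 2 parts exist). Let N = A − (-3)·I. Computing rank(N^1) = 2, rank(N^2) = 1, rank(N^3) = 0; the number of blocks of size ≥ j is rank(N^{j−1}) − rank(N^j), giving [2, 1, 1]. So we have 1 block(s) of size 3, 1 block(s) of size 1 → block sizes [3, 1]

Assembling the blocks gives a Jordan form
J =
  [-3,  1,  0,  0]
  [ 0, -3,  1,  0]
  [ 0,  0, -3,  0]
  [ 0,  0,  0, -3]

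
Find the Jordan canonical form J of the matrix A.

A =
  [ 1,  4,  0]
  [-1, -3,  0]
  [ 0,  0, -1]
J_2(-1) ⊕ J_1(-1)

The characteristic polynomial is
  det(x·I − A) = x^3 + 3*x^2 + 3*x + 1 = (x + 1)^3

Eigenvalues and multiplicities (the geometric multiplicity of λ is n − rank(A − λI), which equals the number of Jordan blocks for λ):
  λ = -1: algebraic multiplicity = 3, geometric multiplicity = 2

Determining the block sizes for each eigenvalue:
  λ = -1: 2 blocks summing to 3 forces exactly one block of size 2 and the rest size 1 → block sizes [2, 1]

Assembling the blocks gives a Jordan form
J =
  [-1,  1,  0]
  [ 0, -1,  0]
  [ 0,  0, -1]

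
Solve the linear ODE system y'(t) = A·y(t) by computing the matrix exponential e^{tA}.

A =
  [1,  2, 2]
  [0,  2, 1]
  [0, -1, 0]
e^{tA} =
  [exp(t), 2*t*exp(t), 2*t*exp(t)]
  [0, t*exp(t) + exp(t), t*exp(t)]
  [0, -t*exp(t), -t*exp(t) + exp(t)]

Strategy: write A = P · J · P⁻¹ where J is a Jordan canonical form, so e^{tA} = P · e^{tJ} · P⁻¹, and e^{tJ} can be computed block-by-block.

A has Jordan form
J =
  [1, 1, 0]
  [0, 1, 0]
  [0, 0, 1]
(up to reordering of blocks).

Per-block formulas:
  For a 1×1 block at λ = 1: exp(t · [1]) = [e^(1t)].
  For a 2×2 Jordan block J_2(1): exp(t · J_2(1)) = e^(1t)·(I + t·N), where N is the 2×2 nilpotent shift.

After assembling e^{tJ} and conjugating by P, we get:

e^{tA} =
  [exp(t), 2*t*exp(t), 2*t*exp(t)]
  [0, t*exp(t) + exp(t), t*exp(t)]
  [0, -t*exp(t), -t*exp(t) + exp(t)]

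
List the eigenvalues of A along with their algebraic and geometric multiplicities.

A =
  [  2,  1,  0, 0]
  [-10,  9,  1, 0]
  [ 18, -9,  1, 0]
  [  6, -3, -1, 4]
λ = 4: alg = 4, geom = 2

Step 1 — factor the characteristic polynomial to read off the algebraic multiplicities:
  χ_A(x) = (x - 4)^4

Step 2 — compute geometric multiplicities via the rank-nullity identity g(λ) = n − rank(A − λI):
  rank(A − (4)·I) = 2, so dim ker(A − (4)·I) = n − 2 = 2

Summary:
  λ = 4: algebraic multiplicity = 4, geometric multiplicity = 2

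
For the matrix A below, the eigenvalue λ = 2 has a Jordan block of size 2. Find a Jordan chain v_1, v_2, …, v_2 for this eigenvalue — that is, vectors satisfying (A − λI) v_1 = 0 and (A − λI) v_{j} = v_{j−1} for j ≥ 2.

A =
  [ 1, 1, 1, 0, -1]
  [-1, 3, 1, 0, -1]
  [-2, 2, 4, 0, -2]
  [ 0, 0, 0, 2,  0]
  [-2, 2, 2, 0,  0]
A Jordan chain for λ = 2 of length 2:
v_1 = (-1, -1, -2, 0, -2)ᵀ
v_2 = (1, 0, 0, 0, 0)ᵀ

Let N = A − (2)·I. We want v_2 with N^2 v_2 = 0 but N^1 v_2 ≠ 0; then v_{j-1} := N · v_j for j = 2, …, 2.

Pick v_2 = (1, 0, 0, 0, 0)ᵀ.
Then v_1 = N · v_2 = (-1, -1, -2, 0, -2)ᵀ.

Sanity check: (A − (2)·I) v_1 = (0, 0, 0, 0, 0)ᵀ = 0. ✓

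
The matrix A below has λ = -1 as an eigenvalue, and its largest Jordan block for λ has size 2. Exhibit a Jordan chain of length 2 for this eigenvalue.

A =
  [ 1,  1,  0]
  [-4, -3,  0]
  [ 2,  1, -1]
A Jordan chain for λ = -1 of length 2:
v_1 = (2, -4, 2)ᵀ
v_2 = (1, 0, 0)ᵀ

Let N = A − (-1)·I. We want v_2 with N^2 v_2 = 0 but N^1 v_2 ≠ 0; then v_{j-1} := N · v_j for j = 2, …, 2.

Pick v_2 = (1, 0, 0)ᵀ.
Then v_1 = N · v_2 = (2, -4, 2)ᵀ.

Sanity check: (A − (-1)·I) v_1 = (0, 0, 0)ᵀ = 0. ✓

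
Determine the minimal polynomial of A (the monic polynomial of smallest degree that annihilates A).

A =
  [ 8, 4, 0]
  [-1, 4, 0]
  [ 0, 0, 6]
x^2 - 12*x + 36

The characteristic polynomial is χ_A(x) = (x - 6)^3, so the eigenvalues are known. The minimal polynomial is
  m_A(x) = Π_λ (x − λ)^{k_λ}
where k_λ is the size of the *largest* Jordan block for λ (equivalently, the smallest k with (A − λI)^k v = 0 for every generalised eigenvector v of λ).

  λ = 6: largest Jordan block has size 2, contributing (x − 6)^2

So m_A(x) = (x - 6)^2 = x^2 - 12*x + 36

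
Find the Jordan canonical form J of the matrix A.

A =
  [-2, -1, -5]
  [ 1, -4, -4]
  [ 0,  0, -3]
J_3(-3)

The characteristic polynomial is
  det(x·I − A) = x^3 + 9*x^2 + 27*x + 27 = (x + 3)^3

Eigenvalues and multiplicities (the geometric multiplicity of λ is n − rank(A − λI), which equals the number of Jordan blocks for λ):
  λ = -3: algebraic multiplicity = 3, geometric multiplicity = 1

Determining the block sizes for each eigenvalue:
  λ = -3: one block (gm = 1), so the single block has size am = 3 → block sizes [3]

Assembling the blocks gives a Jordan form
J =
  [-3,  1,  0]
  [ 0, -3,  1]
  [ 0,  0, -3]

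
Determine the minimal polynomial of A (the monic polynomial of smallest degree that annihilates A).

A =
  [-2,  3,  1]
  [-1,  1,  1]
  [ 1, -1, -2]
x^3 + 3*x^2 + 3*x + 1

The characteristic polynomial is χ_A(x) = (x + 1)^3, so the eigenvalues are known. The minimal polynomial is
  m_A(x) = Π_λ (x − λ)^{k_λ}
where k_λ is the size of the *largest* Jordan block for λ (equivalently, the smallest k with (A − λI)^k v = 0 for every generalised eigenvector v of λ).

  λ = -1: largest Jordan block has size 3, contributing (x + 1)^3

So m_A(x) = (x + 1)^3 = x^3 + 3*x^2 + 3*x + 1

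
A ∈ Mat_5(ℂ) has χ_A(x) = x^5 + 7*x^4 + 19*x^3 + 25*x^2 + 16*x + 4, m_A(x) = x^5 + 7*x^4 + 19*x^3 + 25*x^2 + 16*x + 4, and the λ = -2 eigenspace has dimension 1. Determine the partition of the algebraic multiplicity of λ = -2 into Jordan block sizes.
Block sizes for λ = -2: [2]

Step 1 — from the characteristic polynomial, algebraic multiplicity of λ = -2 is 2. From dim ker(A − (-2)·I) = 1, there are exactly 1 Jordan blocks for λ = -2.
Step 2 — from the minimal polynomial, the factor (x + 2)^2 tells us the largest block for λ = -2 has size 2.
Step 3 — with total size 2, 1 blocks, and largest block 2, the block sizes (in nonincreasing order) are [2].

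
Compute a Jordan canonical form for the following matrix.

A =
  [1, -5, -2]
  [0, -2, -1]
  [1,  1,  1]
J_3(0)

The characteristic polynomial is
  det(x·I − A) = x^3

Eigenvalues and multiplicities (the geometric multiplicity of λ is n − rank(A − λI), which equals the number of Jordan blocks for λ):
  λ = 0: algebraic multiplicity = 3, geometric multiplicity = 1

Determining the block sizes for each eigenvalue:
  λ = 0: one block (gm = 1), so the single block has size am = 3 → block sizes [3]

Assembling the blocks gives a Jordan form
J =
  [0, 1, 0]
  [0, 0, 1]
  [0, 0, 0]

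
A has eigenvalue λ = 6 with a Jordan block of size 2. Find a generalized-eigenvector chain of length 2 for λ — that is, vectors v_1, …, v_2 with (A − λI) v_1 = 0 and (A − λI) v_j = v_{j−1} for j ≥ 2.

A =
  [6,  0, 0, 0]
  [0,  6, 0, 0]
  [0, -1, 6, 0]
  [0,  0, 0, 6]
A Jordan chain for λ = 6 of length 2:
v_1 = (0, 0, -1, 0)ᵀ
v_2 = (0, 1, 0, 0)ᵀ

Let N = A − (6)·I. We want v_2 with N^2 v_2 = 0 but N^1 v_2 ≠ 0; then v_{j-1} := N · v_j for j = 2, …, 2.

Pick v_2 = (0, 1, 0, 0)ᵀ.
Then v_1 = N · v_2 = (0, 0, -1, 0)ᵀ.

Sanity check: (A − (6)·I) v_1 = (0, 0, 0, 0)ᵀ = 0. ✓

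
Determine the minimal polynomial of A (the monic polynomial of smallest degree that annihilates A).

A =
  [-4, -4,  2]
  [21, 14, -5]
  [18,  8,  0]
x^3 - 10*x^2 + 32*x - 32

The characteristic polynomial is χ_A(x) = (x - 4)^2*(x - 2), so the eigenvalues are known. The minimal polynomial is
  m_A(x) = Π_λ (x − λ)^{k_λ}
where k_λ is the size of the *largest* Jordan block for λ (equivalently, the smallest k with (A − λI)^k v = 0 for every generalised eigenvector v of λ).

  λ = 2: largest Jordan block has size 1, contributing (x − 2)
  λ = 4: largest Jordan block has size 2, contributing (x − 4)^2

So m_A(x) = (x - 4)^2*(x - 2) = x^3 - 10*x^2 + 32*x - 32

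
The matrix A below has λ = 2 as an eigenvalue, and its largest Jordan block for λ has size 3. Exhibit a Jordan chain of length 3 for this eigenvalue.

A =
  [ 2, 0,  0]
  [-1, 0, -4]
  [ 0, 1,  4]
A Jordan chain for λ = 2 of length 3:
v_1 = (0, 2, -1)ᵀ
v_2 = (0, -1, 0)ᵀ
v_3 = (1, 0, 0)ᵀ

Let N = A − (2)·I. We want v_3 with N^3 v_3 = 0 but N^2 v_3 ≠ 0; then v_{j-1} := N · v_j for j = 3, …, 2.

Pick v_3 = (1, 0, 0)ᵀ.
Then v_2 = N · v_3 = (0, -1, 0)ᵀ.
Then v_1 = N · v_2 = (0, 2, -1)ᵀ.

Sanity check: (A − (2)·I) v_1 = (0, 0, 0)ᵀ = 0. ✓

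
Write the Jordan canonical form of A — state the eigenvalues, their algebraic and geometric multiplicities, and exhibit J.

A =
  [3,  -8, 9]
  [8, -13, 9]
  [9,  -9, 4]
J_2(-5) ⊕ J_1(4)

The characteristic polynomial is
  det(x·I − A) = x^3 + 6*x^2 - 15*x - 100 = (x - 4)*(x + 5)^2

Eigenvalues and multiplicities (the geometric multiplicity of λ is n − rank(A − λI), which equals the number of Jordan blocks for λ):
  λ = -5: algebraic multiplicity = 2, geometric multiplicity = 1
  λ = 4: algebraic multiplicity = 1, geometric multiplicity = 1

Determining the block sizes for each eigenvalue:
  λ = -5: one block (gm = 1), so the single block has size am = 2 → block sizes [2]
  λ = 4: one block (gm = 1), so the single block has size am = 1 → block sizes [1]

Assembling the blocks gives a Jordan form
J =
  [-5,  1, 0]
  [ 0, -5, 0]
  [ 0,  0, 4]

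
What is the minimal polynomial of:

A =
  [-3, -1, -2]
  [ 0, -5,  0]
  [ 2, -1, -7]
x^2 + 10*x + 25

The characteristic polynomial is χ_A(x) = (x + 5)^3, so the eigenvalues are known. The minimal polynomial is
  m_A(x) = Π_λ (x − λ)^{k_λ}
where k_λ is the size of the *largest* Jordan block for λ (equivalently, the smallest k with (A − λI)^k v = 0 for every generalised eigenvector v of λ).

  λ = -5: largest Jordan block has size 2, contributing (x + 5)^2

So m_A(x) = (x + 5)^2 = x^2 + 10*x + 25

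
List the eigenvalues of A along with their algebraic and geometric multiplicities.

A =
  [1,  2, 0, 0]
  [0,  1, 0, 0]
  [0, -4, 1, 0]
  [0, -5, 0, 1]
λ = 1: alg = 4, geom = 3

Step 1 — factor the characteristic polynomial to read off the algebraic multiplicities:
  χ_A(x) = (x - 1)^4

Step 2 — compute geometric multiplicities via the rank-nullity identity g(λ) = n − rank(A − λI):
  rank(A − (1)·I) = 1, so dim ker(A − (1)·I) = n − 1 = 3

Summary:
  λ = 1: algebraic multiplicity = 4, geometric multiplicity = 3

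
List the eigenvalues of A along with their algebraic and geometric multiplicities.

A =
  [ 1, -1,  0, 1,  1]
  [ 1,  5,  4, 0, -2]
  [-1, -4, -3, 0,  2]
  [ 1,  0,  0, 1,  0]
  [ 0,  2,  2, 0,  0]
λ = 0: alg = 1, geom = 1; λ = 1: alg = 4, geom = 2

Step 1 — factor the characteristic polynomial to read off the algebraic multiplicities:
  χ_A(x) = x*(x - 1)^4

Step 2 — compute geometric multiplicities via the rank-nullity identity g(λ) = n − rank(A − λI):
  rank(A − (0)·I) = 4, so dim ker(A − (0)·I) = n − 4 = 1
  rank(A − (1)·I) = 3, so dim ker(A − (1)·I) = n − 3 = 2

Summary:
  λ = 0: algebraic multiplicity = 1, geometric multiplicity = 1
  λ = 1: algebraic multiplicity = 4, geometric multiplicity = 2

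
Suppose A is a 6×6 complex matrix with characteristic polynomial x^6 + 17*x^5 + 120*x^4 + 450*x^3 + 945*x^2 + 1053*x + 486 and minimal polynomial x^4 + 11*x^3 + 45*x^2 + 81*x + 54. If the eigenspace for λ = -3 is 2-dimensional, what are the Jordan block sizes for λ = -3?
Block sizes for λ = -3: [3, 2]

Step 1 — from the characteristic polynomial, algebraic multiplicity of λ = -3 is 5. From dim ker(A − (-3)·I) = 2, there are exactly 2 Jordan blocks for λ = -3.
Step 2 — from the minimal polynomial, the factor (x + 3)^3 tells us the largest block for λ = -3 has size 3.
Step 3 — with total size 5, 2 blocks, and largest block 3, the block sizes (in nonincreasing order) are [3, 2].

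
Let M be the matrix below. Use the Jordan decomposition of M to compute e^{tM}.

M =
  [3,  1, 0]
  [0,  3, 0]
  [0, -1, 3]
e^{tM} =
  [exp(3*t), t*exp(3*t), 0]
  [0, exp(3*t), 0]
  [0, -t*exp(3*t), exp(3*t)]

Strategy: write M = P · J · P⁻¹ where J is a Jordan canonical form, so e^{tM} = P · e^{tJ} · P⁻¹, and e^{tJ} can be computed block-by-block.

M has Jordan form
J =
  [3, 1, 0]
  [0, 3, 0]
  [0, 0, 3]
(up to reordering of blocks).

Per-block formulas:
  For a 2×2 Jordan block J_2(3): exp(t · J_2(3)) = e^(3t)·(I + t·N), where N is the 2×2 nilpotent shift.
  For a 1×1 block at λ = 3: exp(t · [3]) = [e^(3t)].

After assembling e^{tJ} and conjugating by P, we get:

e^{tM} =
  [exp(3*t), t*exp(3*t), 0]
  [0, exp(3*t), 0]
  [0, -t*exp(3*t), exp(3*t)]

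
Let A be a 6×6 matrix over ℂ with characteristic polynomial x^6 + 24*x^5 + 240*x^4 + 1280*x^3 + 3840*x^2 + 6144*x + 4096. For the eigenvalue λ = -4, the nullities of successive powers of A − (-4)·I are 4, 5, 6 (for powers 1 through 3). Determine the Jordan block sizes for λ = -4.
Block sizes for λ = -4: [3, 1, 1, 1]

From the dimensions of kernels of powers, the number of Jordan blocks of size at least j is d_j − d_{j−1} where d_j = dim ker(N^j) (with d_0 = 0). Computing the differences gives [4, 1, 1].
The number of blocks of size exactly k is (#blocks of size ≥ k) − (#blocks of size ≥ k + 1), so the partition is: 3 block(s) of size 1, 1 block(s) of size 3.
In nonincreasing order the block sizes are [3, 1, 1, 1].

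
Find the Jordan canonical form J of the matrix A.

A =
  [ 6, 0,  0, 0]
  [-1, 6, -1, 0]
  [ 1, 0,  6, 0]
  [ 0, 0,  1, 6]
J_3(6) ⊕ J_1(6)

The characteristic polynomial is
  det(x·I − A) = x^4 - 24*x^3 + 216*x^2 - 864*x + 1296 = (x - 6)^4

Eigenvalues and multiplicities (the geometric multiplicity of λ is n − rank(A − λI), which equals the number of Jordan blocks for λ):
  λ = 6: algebraic multiplicity = 4, geometric multiplicity = 2

Determining the block sizes for each eigenvalue:
  λ = 6: with am = 4 and gm = 2, the partition is not yet determined (e.g. several partitions of 4 into 2 parts exist). Let N = A − (6)·I. Computing rank(N^1) = 2, rank(N^2) = 1, rank(N^3) = 0; the number of blocks of size ≥ j is rank(N^{j−1}) − rank(N^j), giving [2, 1, 1]. So we have 1 block(s) of size 3, 1 block(s) of size 1 → block sizes [3, 1]

Assembling the blocks gives a Jordan form
J =
  [6, 1, 0, 0]
  [0, 6, 1, 0]
  [0, 0, 6, 0]
  [0, 0, 0, 6]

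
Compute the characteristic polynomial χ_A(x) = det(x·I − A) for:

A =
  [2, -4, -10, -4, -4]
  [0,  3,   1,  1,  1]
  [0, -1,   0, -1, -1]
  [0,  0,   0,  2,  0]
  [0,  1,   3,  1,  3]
x^5 - 10*x^4 + 40*x^3 - 80*x^2 + 80*x - 32

Expanding det(x·I − A) (e.g. by cofactor expansion or by noting that A is similar to its Jordan form J, which has the same characteristic polynomial as A) gives
  χ_A(x) = x^5 - 10*x^4 + 40*x^3 - 80*x^2 + 80*x - 32
which factors as (x - 2)^5. The eigenvalues (with algebraic multiplicities) are λ = 2 with multiplicity 5.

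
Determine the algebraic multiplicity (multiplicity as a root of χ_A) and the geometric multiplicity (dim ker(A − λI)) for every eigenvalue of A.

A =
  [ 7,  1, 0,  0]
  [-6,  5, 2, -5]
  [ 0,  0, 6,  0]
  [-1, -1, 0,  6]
λ = 6: alg = 4, geom = 2

Step 1 — factor the characteristic polynomial to read off the algebraic multiplicities:
  χ_A(x) = (x - 6)^4

Step 2 — compute geometric multiplicities via the rank-nullity identity g(λ) = n − rank(A − λI):
  rank(A − (6)·I) = 2, so dim ker(A − (6)·I) = n − 2 = 2

Summary:
  λ = 6: algebraic multiplicity = 4, geometric multiplicity = 2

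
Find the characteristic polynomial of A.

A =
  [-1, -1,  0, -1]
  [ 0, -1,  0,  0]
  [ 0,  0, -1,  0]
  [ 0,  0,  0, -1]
x^4 + 4*x^3 + 6*x^2 + 4*x + 1

Expanding det(x·I − A) (e.g. by cofactor expansion or by noting that A is similar to its Jordan form J, which has the same characteristic polynomial as A) gives
  χ_A(x) = x^4 + 4*x^3 + 6*x^2 + 4*x + 1
which factors as (x + 1)^4. The eigenvalues (with algebraic multiplicities) are λ = -1 with multiplicity 4.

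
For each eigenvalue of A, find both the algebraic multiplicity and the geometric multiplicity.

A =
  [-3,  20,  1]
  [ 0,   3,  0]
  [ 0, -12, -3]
λ = -3: alg = 2, geom = 1; λ = 3: alg = 1, geom = 1

Step 1 — factor the characteristic polynomial to read off the algebraic multiplicities:
  χ_A(x) = (x - 3)*(x + 3)^2

Step 2 — compute geometric multiplicities via the rank-nullity identity g(λ) = n − rank(A − λI):
  rank(A − (-3)·I) = 2, so dim ker(A − (-3)·I) = n − 2 = 1
  rank(A − (3)·I) = 2, so dim ker(A − (3)·I) = n − 2 = 1

Summary:
  λ = -3: algebraic multiplicity = 2, geometric multiplicity = 1
  λ = 3: algebraic multiplicity = 1, geometric multiplicity = 1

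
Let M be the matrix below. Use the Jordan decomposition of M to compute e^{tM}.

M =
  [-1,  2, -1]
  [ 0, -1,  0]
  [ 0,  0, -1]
e^{tM} =
  [exp(-t), 2*t*exp(-t), -t*exp(-t)]
  [0, exp(-t), 0]
  [0, 0, exp(-t)]

Strategy: write M = P · J · P⁻¹ where J is a Jordan canonical form, so e^{tM} = P · e^{tJ} · P⁻¹, and e^{tJ} can be computed block-by-block.

M has Jordan form
J =
  [-1,  1,  0]
  [ 0, -1,  0]
  [ 0,  0, -1]
(up to reordering of blocks).

Per-block formulas:
  For a 2×2 Jordan block J_2(-1): exp(t · J_2(-1)) = e^(-1t)·(I + t·N), where N is the 2×2 nilpotent shift.
  For a 1×1 block at λ = -1: exp(t · [-1]) = [e^(-1t)].

After assembling e^{tJ} and conjugating by P, we get:

e^{tM} =
  [exp(-t), 2*t*exp(-t), -t*exp(-t)]
  [0, exp(-t), 0]
  [0, 0, exp(-t)]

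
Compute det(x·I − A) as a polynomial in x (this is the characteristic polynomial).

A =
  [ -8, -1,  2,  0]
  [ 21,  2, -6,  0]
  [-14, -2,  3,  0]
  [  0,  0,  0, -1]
x^4 + 4*x^3 + 6*x^2 + 4*x + 1

Expanding det(x·I − A) (e.g. by cofactor expansion or by noting that A is similar to its Jordan form J, which has the same characteristic polynomial as A) gives
  χ_A(x) = x^4 + 4*x^3 + 6*x^2 + 4*x + 1
which factors as (x + 1)^4. The eigenvalues (with algebraic multiplicities) are λ = -1 with multiplicity 4.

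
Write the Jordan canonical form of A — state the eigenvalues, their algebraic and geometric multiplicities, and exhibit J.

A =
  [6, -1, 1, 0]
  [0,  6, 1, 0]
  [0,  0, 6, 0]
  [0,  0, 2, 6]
J_3(6) ⊕ J_1(6)

The characteristic polynomial is
  det(x·I − A) = x^4 - 24*x^3 + 216*x^2 - 864*x + 1296 = (x - 6)^4

Eigenvalues and multiplicities (the geometric multiplicity of λ is n − rank(A − λI), which equals the number of Jordan blocks for λ):
  λ = 6: algebraic multiplicity = 4, geometric multiplicity = 2

Determining the block sizes for each eigenvalue:
  λ = 6: with am = 4 and gm = 2, the partition is not yet determined (e.g. several partitions of 4 into 2 parts exist). Let N = A − (6)·I. Computing rank(N^1) = 2, rank(N^2) = 1, rank(N^3) = 0; the number of blocks of size ≥ j is rank(N^{j−1}) − rank(N^j), giving [2, 1, 1]. So we have 1 block(s) of size 3, 1 block(s) of size 1 → block sizes [3, 1]

Assembling the blocks gives a Jordan form
J =
  [6, 1, 0, 0]
  [0, 6, 1, 0]
  [0, 0, 6, 0]
  [0, 0, 0, 6]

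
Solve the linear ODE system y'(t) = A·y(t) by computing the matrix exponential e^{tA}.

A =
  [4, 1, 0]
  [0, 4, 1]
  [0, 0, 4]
e^{tA} =
  [exp(4*t), t*exp(4*t), t^2*exp(4*t)/2]
  [0, exp(4*t), t*exp(4*t)]
  [0, 0, exp(4*t)]

Strategy: write A = P · J · P⁻¹ where J is a Jordan canonical form, so e^{tA} = P · e^{tJ} · P⁻¹, and e^{tJ} can be computed block-by-block.

A has Jordan form
J =
  [4, 1, 0]
  [0, 4, 1]
  [0, 0, 4]
(up to reordering of blocks).

Per-block formulas:
  For a 3×3 Jordan block J_3(4): exp(t · J_3(4)) = e^(4t)·(I + t·N + (t^2/2)·N^2), where N is the 3×3 nilpotent shift.

After assembling e^{tJ} and conjugating by P, we get:

e^{tA} =
  [exp(4*t), t*exp(4*t), t^2*exp(4*t)/2]
  [0, exp(4*t), t*exp(4*t)]
  [0, 0, exp(4*t)]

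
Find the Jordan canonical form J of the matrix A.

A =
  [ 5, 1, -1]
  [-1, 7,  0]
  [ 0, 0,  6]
J_3(6)

The characteristic polynomial is
  det(x·I − A) = x^3 - 18*x^2 + 108*x - 216 = (x - 6)^3

Eigenvalues and multiplicities (the geometric multiplicity of λ is n − rank(A − λI), which equals the number of Jordan blocks for λ):
  λ = 6: algebraic multiplicity = 3, geometric multiplicity = 1

Determining the block sizes for each eigenvalue:
  λ = 6: one block (gm = 1), so the single block has size am = 3 → block sizes [3]

Assembling the blocks gives a Jordan form
J =
  [6, 1, 0]
  [0, 6, 1]
  [0, 0, 6]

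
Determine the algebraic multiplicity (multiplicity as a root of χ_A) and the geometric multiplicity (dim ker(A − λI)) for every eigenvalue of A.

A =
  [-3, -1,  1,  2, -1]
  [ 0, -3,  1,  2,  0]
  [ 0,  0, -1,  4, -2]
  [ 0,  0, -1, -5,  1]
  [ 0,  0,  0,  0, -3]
λ = -3: alg = 5, geom = 2

Step 1 — factor the characteristic polynomial to read off the algebraic multiplicities:
  χ_A(x) = (x + 3)^5

Step 2 — compute geometric multiplicities via the rank-nullity identity g(λ) = n − rank(A − λI):
  rank(A − (-3)·I) = 3, so dim ker(A − (-3)·I) = n − 3 = 2

Summary:
  λ = -3: algebraic multiplicity = 5, geometric multiplicity = 2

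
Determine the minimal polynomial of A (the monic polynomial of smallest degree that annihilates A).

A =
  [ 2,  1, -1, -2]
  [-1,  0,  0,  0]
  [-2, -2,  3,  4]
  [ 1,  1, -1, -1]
x^3 - 3*x^2 + 3*x - 1

The characteristic polynomial is χ_A(x) = (x - 1)^4, so the eigenvalues are known. The minimal polynomial is
  m_A(x) = Π_λ (x − λ)^{k_λ}
where k_λ is the size of the *largest* Jordan block for λ (equivalently, the smallest k with (A − λI)^k v = 0 for every generalised eigenvector v of λ).

  λ = 1: largest Jordan block has size 3, contributing (x − 1)^3

So m_A(x) = (x - 1)^3 = x^3 - 3*x^2 + 3*x - 1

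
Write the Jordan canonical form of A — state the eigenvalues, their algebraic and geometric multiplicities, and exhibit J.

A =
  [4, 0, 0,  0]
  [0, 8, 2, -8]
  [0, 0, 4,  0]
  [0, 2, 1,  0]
J_2(4) ⊕ J_1(4) ⊕ J_1(4)

The characteristic polynomial is
  det(x·I − A) = x^4 - 16*x^3 + 96*x^2 - 256*x + 256 = (x - 4)^4

Eigenvalues and multiplicities (the geometric multiplicity of λ is n − rank(A − λI), which equals the number of Jordan blocks for λ):
  λ = 4: algebraic multiplicity = 4, geometric multiplicity = 3

Determining the block sizes for each eigenvalue:
  λ = 4: 3 blocks summing to 4 forces exactly one block of size 2 and the rest size 1 → block sizes [2, 1, 1]

Assembling the blocks gives a Jordan form
J =
  [4, 1, 0, 0]
  [0, 4, 0, 0]
  [0, 0, 4, 0]
  [0, 0, 0, 4]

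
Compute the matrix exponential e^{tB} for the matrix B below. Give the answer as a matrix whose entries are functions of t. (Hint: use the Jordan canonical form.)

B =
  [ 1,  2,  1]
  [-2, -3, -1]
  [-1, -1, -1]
e^{tB} =
  [-t^2*exp(-t)/2 + 2*t*exp(-t) + exp(-t), -t^2*exp(-t)/2 + 2*t*exp(-t), t*exp(-t)]
  [t^2*exp(-t)/2 - 2*t*exp(-t), t^2*exp(-t)/2 - 2*t*exp(-t) + exp(-t), -t*exp(-t)]
  [-t*exp(-t), -t*exp(-t), exp(-t)]

Strategy: write B = P · J · P⁻¹ where J is a Jordan canonical form, so e^{tB} = P · e^{tJ} · P⁻¹, and e^{tJ} can be computed block-by-block.

B has Jordan form
J =
  [-1,  1,  0]
  [ 0, -1,  1]
  [ 0,  0, -1]
(up to reordering of blocks).

Per-block formulas:
  For a 3×3 Jordan block J_3(-1): exp(t · J_3(-1)) = e^(-1t)·(I + t·N + (t^2/2)·N^2), where N is the 3×3 nilpotent shift.

After assembling e^{tJ} and conjugating by P, we get:

e^{tB} =
  [-t^2*exp(-t)/2 + 2*t*exp(-t) + exp(-t), -t^2*exp(-t)/2 + 2*t*exp(-t), t*exp(-t)]
  [t^2*exp(-t)/2 - 2*t*exp(-t), t^2*exp(-t)/2 - 2*t*exp(-t) + exp(-t), -t*exp(-t)]
  [-t*exp(-t), -t*exp(-t), exp(-t)]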